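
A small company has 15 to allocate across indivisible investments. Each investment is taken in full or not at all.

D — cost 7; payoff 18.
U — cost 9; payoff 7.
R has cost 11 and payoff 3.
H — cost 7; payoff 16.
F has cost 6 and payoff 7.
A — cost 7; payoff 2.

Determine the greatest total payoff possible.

D + H: cost 7 + 7 = 14 ≤ 15, payoff 18 + 16 = 34.
D + F: cost 7 + 6 = 13 ≤ 15, payoff 18 + 7 = 25.
Best is D and H with total payoff 34.

34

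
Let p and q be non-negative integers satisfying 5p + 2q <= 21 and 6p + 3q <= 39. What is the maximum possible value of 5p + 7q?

Relaxing integrality, the LP optimum is 73.50 at (p,q) = (0, 10.5), which is not an integer point.
(p,q)=(0,10): 5·0+2·10=20≤21, 6·0+3·10=30≤39, objective 70.
(p,q)=(0,9): 5·0+2·9=18≤21, 6·0+3·9=27≤39, objective 63.
No feasible integer point exceeds 70.

70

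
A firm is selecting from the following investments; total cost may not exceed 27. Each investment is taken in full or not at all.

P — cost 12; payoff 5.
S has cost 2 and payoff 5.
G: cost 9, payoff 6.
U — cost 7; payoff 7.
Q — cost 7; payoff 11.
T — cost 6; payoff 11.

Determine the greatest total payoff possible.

S + U + Q + T: cost 2 + 7 + 7 + 6 = 22 ≤ 27, payoff 5 + 7 + 11 + 11 = 34.
P + S + Q + T: cost 12 + 2 + 7 + 6 = 27 ≤ 27, payoff 5 + 5 + 11 + 11 = 32.
S + G + Q + T: cost 2 + 9 + 7 + 6 = 24 ≤ 27, payoff 5 + 6 + 11 + 11 = 33.
Best is S, U, Q, and T with total payoff 34.

34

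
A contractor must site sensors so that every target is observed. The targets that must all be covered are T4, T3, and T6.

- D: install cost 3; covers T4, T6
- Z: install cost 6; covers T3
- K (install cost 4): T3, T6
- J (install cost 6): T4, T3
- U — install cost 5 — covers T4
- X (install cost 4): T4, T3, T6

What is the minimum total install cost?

4

X alone covers T4, T3, T6 — every target.
Total install cost: 4.
No cover costs less than 4.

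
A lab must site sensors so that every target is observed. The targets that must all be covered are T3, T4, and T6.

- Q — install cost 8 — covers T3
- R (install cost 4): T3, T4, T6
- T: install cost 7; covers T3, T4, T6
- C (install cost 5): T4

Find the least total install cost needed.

This is a weighted set-cover instance.
R alone covers T3, T4, T6 — every target.
Total install cost: 4.

4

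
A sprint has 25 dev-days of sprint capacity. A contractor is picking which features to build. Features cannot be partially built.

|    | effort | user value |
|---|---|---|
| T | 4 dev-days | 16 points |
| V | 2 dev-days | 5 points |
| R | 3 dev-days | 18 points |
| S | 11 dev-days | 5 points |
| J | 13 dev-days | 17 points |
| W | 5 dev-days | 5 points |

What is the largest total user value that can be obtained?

Take T, V, R, and J: effort 4 + 2 + 3 + 13 = 22 ≤ 25, user value 16 + 5 + 18 + 17 = 56.
No feasible combination exceeds this.

56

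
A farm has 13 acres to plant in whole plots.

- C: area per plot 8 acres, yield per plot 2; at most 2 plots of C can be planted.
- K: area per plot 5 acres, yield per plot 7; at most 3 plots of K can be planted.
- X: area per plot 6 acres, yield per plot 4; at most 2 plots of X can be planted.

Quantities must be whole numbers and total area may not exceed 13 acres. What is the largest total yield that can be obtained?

14

1×K and 1×X: area 11 ≤ 13, yield 1·7 + 1·4 = 11.
2×K: area 10 ≤ 13, yield 2·7 = 14.
Best is 14.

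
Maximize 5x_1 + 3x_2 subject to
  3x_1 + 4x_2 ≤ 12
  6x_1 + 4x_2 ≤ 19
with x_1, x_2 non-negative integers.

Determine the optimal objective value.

15

(x_1,x_2)=(3,0): 3·3+4·0=9≤12, 6·3+4·0=18≤19, objective 15.
(x_1,x_2)=(2,1): 3·2+4·1=10≤12, 6·2+4·1=16≤19, objective 13.
(x_1,x_2)=(2,0): 3·2+4·0=6≤12, 6·2+4·0=12≤19, objective 10.
The best lattice point is (3,0), giving 15.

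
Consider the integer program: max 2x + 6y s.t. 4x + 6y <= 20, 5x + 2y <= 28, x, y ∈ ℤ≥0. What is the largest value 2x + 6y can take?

(x,y)=(0,3): 4·0+6·3=18≤20, 5·0+2·3=6≤28, objective 18.
(x,y)=(1,2): 4·1+6·2=16≤20, 5·1+2·2=9≤28, objective 14.
(x,y)=(0,2): 4·0+6·2=12≤20, 5·0+2·2=4≤28, objective 12.
No feasible integer point exceeds 18.

18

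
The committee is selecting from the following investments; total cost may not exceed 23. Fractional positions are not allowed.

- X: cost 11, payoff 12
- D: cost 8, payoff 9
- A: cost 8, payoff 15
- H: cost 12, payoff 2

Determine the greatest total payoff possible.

27

Take X and A: cost 11 + 8 = 19 ≤ 23, payoff 12 + 15 = 27.
No other feasible combination does better.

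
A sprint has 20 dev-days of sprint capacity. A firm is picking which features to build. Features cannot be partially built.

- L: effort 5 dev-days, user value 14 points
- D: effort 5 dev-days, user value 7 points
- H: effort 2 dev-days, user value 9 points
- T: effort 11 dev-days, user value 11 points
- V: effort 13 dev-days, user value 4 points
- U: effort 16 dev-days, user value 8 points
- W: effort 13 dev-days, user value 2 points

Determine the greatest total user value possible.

Take L, H, and T: effort 5 + 2 + 11 = 18 ≤ 20, user value 14 + 9 + 11 = 34.
No other feasible combination does better.

34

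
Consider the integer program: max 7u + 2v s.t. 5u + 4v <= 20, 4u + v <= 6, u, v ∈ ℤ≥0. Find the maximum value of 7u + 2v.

11

(u,v)=(1,2) is feasible, giving 11.
(u,v)=(0,5) is feasible, giving 10.
(u,v)=(1,1) is feasible, giving 9.
(u,v)=(0,4) is feasible, giving 8.
Maximum is 11 at (u,v)=(1,2).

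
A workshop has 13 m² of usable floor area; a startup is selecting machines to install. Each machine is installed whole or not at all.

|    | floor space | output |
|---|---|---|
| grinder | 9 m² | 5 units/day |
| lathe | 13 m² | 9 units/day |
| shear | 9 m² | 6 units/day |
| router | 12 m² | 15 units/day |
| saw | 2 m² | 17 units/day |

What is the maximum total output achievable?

23

Allowing fractional choices, the relaxed optimum would be about 30.8, but machines are indivisible.
grinder + saw: floor space 9 + 2 = 11 ≤ 13, output 5 + 17 = 22.
shear + saw: floor space 9 + 2 = 11 ≤ 13, output 6 + 17 = 23.
Best is shear and saw with total output 23.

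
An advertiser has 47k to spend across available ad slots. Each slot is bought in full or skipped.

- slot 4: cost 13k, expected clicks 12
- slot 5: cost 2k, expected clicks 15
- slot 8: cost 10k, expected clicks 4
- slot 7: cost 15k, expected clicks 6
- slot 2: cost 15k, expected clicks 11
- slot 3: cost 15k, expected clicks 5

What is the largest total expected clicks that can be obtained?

44

Allowing fractional choices, the relaxed optimum would be about 44.8, but ad slots are indivisible.
slot 4 + slot 5 + slot 7 + slot 2: cost 13 + 2 + 15 + 15 = 45 ≤ 47, expected clicks 12 + 15 + 6 + 11 = 44.
slot 4 + slot 5 + slot 2 + slot 3: cost 13 + 2 + 15 + 15 = 45 ≤ 47, expected clicks 12 + 15 + 11 + 5 = 43.
Best is slot 4, slot 5, slot 7, and slot 2 with total expected clicks 44.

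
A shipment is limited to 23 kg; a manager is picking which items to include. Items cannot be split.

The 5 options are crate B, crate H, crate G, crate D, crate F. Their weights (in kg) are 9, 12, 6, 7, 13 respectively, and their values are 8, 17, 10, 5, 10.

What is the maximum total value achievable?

27

crate B + crate H: weight 9 + 12 = 21 ≤ 23, value 8 + 17 = 25.
crate H + crate G: weight 12 + 6 = 18 ≤ 23, value 17 + 10 = 27.
crate B + crate G + crate D: weight 9 + 6 + 7 = 22 ≤ 23, value 8 + 10 + 5 = 23.
Best is crate H and crate G with total value 27.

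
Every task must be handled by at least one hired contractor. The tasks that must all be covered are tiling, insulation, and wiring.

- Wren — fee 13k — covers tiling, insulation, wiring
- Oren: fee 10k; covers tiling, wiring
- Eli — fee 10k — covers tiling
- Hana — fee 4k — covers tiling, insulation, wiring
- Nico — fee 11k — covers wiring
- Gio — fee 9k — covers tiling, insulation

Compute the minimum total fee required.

4

Hana alone covers tiling, insulation, wiring — every task.
Total fee: 4.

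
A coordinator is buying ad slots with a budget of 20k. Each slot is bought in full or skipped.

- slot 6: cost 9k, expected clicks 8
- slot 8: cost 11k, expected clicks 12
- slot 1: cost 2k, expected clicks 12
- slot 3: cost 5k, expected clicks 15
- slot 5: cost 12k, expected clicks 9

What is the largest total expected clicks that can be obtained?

Allowing fractional choices, the relaxed optimum would be about 40.8, but ad slots are indivisible.
slot 8 + slot 1 + slot 3: cost 11 + 2 + 5 = 18 ≤ 20, expected clicks 12 + 12 + 15 = 39.
slot 1 + slot 3 + slot 5: cost 2 + 5 + 12 = 19 ≤ 20, expected clicks 12 + 15 + 9 = 36.
Best is slot 8, slot 1, and slot 3 with total expected clicks 39.

39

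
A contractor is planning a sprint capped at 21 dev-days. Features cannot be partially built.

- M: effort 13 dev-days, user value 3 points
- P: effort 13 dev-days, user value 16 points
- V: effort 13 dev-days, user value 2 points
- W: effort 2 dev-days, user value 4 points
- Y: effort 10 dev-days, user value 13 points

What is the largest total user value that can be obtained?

Take P and W: effort 13 + 2 = 15 ≤ 21, user value 16 + 4 = 20.
No other feasible combination does better.

20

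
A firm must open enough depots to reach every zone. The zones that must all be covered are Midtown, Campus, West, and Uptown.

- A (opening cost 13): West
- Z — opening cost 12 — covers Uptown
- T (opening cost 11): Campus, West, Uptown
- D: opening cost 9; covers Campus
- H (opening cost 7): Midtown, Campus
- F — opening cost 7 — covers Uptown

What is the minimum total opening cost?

Choose T and H: together they cover Midtown, Campus, West, Uptown — every zone.
Total opening cost: 11 + 7 = 18.
No cover costs less than 18.

18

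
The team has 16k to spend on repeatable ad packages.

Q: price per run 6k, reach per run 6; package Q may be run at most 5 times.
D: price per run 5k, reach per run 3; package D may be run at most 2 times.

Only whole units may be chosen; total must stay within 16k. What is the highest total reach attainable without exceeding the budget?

12

This is a bounded integer knapsack.
Take 1×Q and 2×D: price 16 ≤ 16, reach 1·6 + 2·3 = 12.
No other integer combination yields more.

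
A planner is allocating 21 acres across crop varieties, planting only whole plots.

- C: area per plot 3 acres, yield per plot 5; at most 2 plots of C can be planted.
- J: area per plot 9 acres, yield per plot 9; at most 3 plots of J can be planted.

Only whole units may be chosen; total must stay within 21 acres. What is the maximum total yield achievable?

23

This is a bounded integer knapsack.
2×C and 1×J: area 15 ≤ 21, yield 2·5 + 1·9 = 19.
1×C and 2×J: area 21 ≤ 21, yield 1·5 + 2·9 = 23.
Best is 23.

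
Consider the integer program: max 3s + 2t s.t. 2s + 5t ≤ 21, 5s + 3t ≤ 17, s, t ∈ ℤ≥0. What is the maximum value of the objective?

10

The continuous relaxation peaks at (1.16, 3.74) with value 10.95; rounding to a feasible lattice point costs some objective.
(s,t)=(2,2) is feasible, giving 10.
(s,t)=(1,3) is feasible, giving 9.
(s,t)=(0,4) is feasible, giving 8.
(s,t)=(2,1) is feasible, giving 8.
Maximum is 10 at (s,t)=(2,2).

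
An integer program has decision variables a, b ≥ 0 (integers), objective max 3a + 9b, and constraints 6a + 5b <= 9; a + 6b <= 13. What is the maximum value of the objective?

Relaxing integrality, the LP optimum is 16.20 at (a,b) = (0, 1.8), which is not an integer point.
(a,b)=(0,1) is feasible, giving 9.
(a,b)=(1,0) is feasible, giving 3.
The best lattice point is (0,1), giving 9.

9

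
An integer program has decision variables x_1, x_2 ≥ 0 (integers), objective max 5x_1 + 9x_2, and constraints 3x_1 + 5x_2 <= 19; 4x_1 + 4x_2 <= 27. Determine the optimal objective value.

33

Relaxing integrality, the LP optimum is 34.20 at (x_1,x_2) = (0, 3.8), which is not an integer point.
(x_1,x_2)=(3,2): 3·3+5·2=19≤19, 4·3+4·2=20≤27, objective 33.
(x_1,x_2)=(1,3): 3·1+5·3=18≤19, 4·1+4·3=16≤27, objective 32.
(x_1,x_2)=(4,1): 3·4+5·1=17≤19, 4·4+4·1=20≤27, objective 29.
No feasible integer point exceeds 33.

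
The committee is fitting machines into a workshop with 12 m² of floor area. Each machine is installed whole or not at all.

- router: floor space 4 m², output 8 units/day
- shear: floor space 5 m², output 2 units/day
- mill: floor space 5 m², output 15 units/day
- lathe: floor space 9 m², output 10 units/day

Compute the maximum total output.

23

This is a 0-1 knapsack instance.
shear + mill: floor space 5 + 5 = 10 ≤ 12, output 2 + 15 = 17.
router + mill: floor space 4 + 5 = 9 ≤ 12, output 8 + 15 = 23.
mill: floor space 5 ≤ 12, output 15.
Best is router and mill with total output 23.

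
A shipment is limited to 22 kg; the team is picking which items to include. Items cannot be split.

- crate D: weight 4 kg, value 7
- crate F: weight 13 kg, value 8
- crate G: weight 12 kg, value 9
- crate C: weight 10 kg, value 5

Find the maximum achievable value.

Take crate D and crate G: weight 4 + 12 = 16 ≤ 22, value 7 + 9 = 16.
No other feasible combination does better.

16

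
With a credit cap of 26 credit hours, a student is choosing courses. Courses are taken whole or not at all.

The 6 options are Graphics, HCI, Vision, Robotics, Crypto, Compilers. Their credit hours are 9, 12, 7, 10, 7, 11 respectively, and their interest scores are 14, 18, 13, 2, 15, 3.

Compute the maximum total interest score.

Take HCI, Vision, and Crypto: credit hours 12 + 7 + 7 = 26 ≤ 26, interest score 18 + 13 + 15 = 46.
No other feasible combination does better.

46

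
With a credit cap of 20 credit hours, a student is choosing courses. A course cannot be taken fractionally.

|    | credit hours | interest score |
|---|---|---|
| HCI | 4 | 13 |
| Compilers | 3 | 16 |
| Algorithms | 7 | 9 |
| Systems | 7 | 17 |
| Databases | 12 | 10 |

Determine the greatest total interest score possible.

HCI + Compilers + Systems: credit hours 4 + 3 + 7 = 14 ≤ 20, interest score 13 + 16 + 17 = 46.
Compilers + Algorithms + Systems: credit hours 3 + 7 + 7 = 17 ≤ 20, interest score 16 + 9 + 17 = 42.
Best is HCI, Compilers, and Systems with total interest score 46.

46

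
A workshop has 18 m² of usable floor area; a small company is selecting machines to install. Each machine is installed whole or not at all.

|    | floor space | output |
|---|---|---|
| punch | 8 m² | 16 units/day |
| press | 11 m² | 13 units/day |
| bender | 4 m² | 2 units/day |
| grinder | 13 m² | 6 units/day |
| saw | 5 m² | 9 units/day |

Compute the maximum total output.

punch + saw: floor space 8 + 5 = 13 ≤ 18, output 16 + 9 = 25.
press + saw: floor space 11 + 5 = 16 ≤ 18, output 13 + 9 = 22.
punch + bender + saw: floor space 8 + 4 + 5 = 17 ≤ 18, output 16 + 2 + 9 = 27.
Best is punch, bender, and saw with total output 27.

27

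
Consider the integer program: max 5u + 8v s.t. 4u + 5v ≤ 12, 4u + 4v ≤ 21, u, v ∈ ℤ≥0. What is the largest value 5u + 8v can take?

The continuous relaxation peaks at (0, 2.4) with value 19.20; rounding to a feasible lattice point costs some objective.
(u,v)=(0,2): 4·0+5·2=10≤12, 4·0+4·2=8≤21, objective 16.
(u,v)=(1,1): 4·1+5·1=9≤12, 4·1+4·1=8≤21, objective 13.
(u,v)=(0,1): 4·0+5·1=5≤12, 4·0+4·1=4≤21, objective 8.
Maximum is 16 at (u,v)=(0,2).

16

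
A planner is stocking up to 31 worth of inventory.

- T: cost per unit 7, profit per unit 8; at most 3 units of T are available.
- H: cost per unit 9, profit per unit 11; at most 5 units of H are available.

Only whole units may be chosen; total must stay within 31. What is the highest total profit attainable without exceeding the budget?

This is a bounded integer knapsack.
H has the best ratio (11/9); taking only H gives at most 3×11 = 33 (stopped by the cost limit).
Mixing does better — 3×T and 1×H: cost 30 ≤ 31, profit 3·8 + 1·11 = 35.

35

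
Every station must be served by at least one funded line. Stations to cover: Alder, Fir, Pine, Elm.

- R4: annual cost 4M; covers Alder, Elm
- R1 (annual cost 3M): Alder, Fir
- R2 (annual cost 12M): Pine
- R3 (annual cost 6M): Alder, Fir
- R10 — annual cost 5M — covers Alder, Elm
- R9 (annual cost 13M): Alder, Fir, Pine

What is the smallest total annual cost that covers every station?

17

The greedy cost-per-new-station heuristic would pick R1, R4, and R2 for 19, but a cheaper cover exists.
Choose R4 and R9: together they cover Alder, Fir, Pine, Elm — every station.
Total annual cost: 4 + 13 = 17.
No cover costs less than 17.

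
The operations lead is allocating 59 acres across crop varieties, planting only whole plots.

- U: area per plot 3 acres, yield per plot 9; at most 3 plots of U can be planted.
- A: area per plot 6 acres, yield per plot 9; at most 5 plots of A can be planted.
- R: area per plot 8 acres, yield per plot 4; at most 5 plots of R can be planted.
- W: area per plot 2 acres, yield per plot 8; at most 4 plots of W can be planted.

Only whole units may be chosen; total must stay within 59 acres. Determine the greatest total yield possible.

This is a bounded integer knapsack.
W has the best ratio (8/2); taking only W gives at most 4×8 = 32 (stopped by the supply cap of 4).
Mixing does better — 3×U, 5×A, 1×R, and 4×W: area 55 ≤ 59, yield 3·9 + 5·9 + 1·4 + 4·8 = 108.

108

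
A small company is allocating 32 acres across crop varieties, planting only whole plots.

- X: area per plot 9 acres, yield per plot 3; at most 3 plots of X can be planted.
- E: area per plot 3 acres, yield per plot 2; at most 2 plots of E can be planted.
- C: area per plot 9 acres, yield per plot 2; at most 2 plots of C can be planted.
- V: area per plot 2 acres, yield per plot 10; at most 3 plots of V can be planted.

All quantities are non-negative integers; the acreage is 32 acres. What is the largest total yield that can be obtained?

40

1×X, 2×E, 1×C, and 3×V: area 30 ≤ 32, yield 1·3 + 2·2 + 1·2 + 3·10 = 39.
2×X, 2×E, and 3×V: area 30 ≤ 32, yield 2·3 + 2·2 + 3·10 = 40.
Best is 40.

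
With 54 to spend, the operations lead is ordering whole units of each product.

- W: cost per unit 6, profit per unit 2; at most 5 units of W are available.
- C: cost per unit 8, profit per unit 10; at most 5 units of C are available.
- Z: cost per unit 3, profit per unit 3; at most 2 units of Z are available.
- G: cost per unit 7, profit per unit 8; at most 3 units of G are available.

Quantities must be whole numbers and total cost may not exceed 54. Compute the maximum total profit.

66

4×C and 3×G: cost 53 ≤ 54, profit 4·10 + 3·8 = 64.
5×C and 2×G: cost 54 ≤ 54, profit 5·10 + 2·8 = 66.
Best is 66.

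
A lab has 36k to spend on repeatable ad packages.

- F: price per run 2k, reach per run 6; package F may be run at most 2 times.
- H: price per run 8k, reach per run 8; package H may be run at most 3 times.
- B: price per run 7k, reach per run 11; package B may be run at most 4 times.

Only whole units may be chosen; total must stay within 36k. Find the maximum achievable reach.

Take 2×F and 4×B: price 32 ≤ 36, reach 2·6 + 4·11 = 56.
F has the best ratio (6/2) and is taken to its limit of 2; remaining capacity is filled optimally with the others.

56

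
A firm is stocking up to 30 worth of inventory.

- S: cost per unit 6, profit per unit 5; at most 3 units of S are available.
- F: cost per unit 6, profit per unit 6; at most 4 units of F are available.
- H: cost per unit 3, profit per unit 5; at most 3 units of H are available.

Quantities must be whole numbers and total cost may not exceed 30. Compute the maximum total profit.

Take 4×F and 2×H: cost 30 ≤ 30, profit 4·6 + 2·5 = 34.
No other integer combination yields more.

34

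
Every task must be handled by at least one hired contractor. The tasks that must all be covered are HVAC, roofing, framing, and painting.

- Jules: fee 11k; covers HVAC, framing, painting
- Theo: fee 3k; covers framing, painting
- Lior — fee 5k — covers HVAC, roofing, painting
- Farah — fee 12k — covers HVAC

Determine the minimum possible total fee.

8

This is an integer covering problem.
Choose Theo and Lior: together they cover HVAC, roofing, framing, painting — every task.
Total fee: 3 + 5 = 8.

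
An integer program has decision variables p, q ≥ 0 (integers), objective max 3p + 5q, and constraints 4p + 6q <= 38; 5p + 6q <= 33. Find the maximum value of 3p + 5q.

25

The continuous relaxation peaks at (0, 5.5) with value 27.50; rounding to a feasible lattice point costs some objective.
(p,q)=(0,5) is feasible, giving 25.
(p,q)=(1,4) is feasible, giving 23.
(p,q)=(0,4) is feasible, giving 20.
No feasible integer point exceeds 25.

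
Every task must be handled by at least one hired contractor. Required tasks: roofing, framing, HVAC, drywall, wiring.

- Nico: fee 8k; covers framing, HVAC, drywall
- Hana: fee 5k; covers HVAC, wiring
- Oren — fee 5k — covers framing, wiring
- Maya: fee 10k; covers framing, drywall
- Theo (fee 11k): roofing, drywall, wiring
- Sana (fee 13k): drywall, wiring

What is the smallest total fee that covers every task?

The greedy cost-per-new-task heuristic would pick Hana, Nico, and Theo for 24, but a cheaper cover exists.
Choose Nico and Theo: together they cover roofing, framing, HVAC, drywall, wiring — every task.
Total fee: 8 + 11 = 19.
No cover costs less than 19.

19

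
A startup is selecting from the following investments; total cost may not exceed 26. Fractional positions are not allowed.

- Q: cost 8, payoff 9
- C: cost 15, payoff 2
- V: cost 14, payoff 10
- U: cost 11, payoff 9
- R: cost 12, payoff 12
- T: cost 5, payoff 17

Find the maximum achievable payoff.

Allowing fractional choices, the relaxed optimum would be about 38.8, but investments are indivisible.
Q + U + T: cost 8 + 11 + 5 = 24 ≤ 26, payoff 9 + 9 + 17 = 35.
Q + R + T: cost 8 + 12 + 5 = 25 ≤ 26, payoff 9 + 12 + 17 = 38.
Best is Q, R, and T with total payoff 38.

38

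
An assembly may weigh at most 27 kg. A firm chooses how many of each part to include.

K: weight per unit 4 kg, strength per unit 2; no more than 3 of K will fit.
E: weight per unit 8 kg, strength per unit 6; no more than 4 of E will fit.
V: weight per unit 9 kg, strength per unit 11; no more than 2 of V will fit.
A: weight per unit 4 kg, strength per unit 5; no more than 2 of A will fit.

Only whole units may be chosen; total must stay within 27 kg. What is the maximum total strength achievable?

32

1×K, 2×V, and 1×A: weight 26 ≤ 27, strength 1·2 + 2·11 + 1·5 = 29.
2×V and 2×A: weight 26 ≤ 27, strength 2·11 + 2·5 = 32.
Best is 32.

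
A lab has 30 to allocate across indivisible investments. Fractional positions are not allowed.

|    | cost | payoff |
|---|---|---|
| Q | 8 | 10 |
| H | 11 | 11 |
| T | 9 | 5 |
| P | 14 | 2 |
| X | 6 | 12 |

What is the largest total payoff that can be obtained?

Q + H + X: cost 8 + 11 + 6 = 25 ≤ 30, payoff 10 + 11 + 12 = 33.
H + T + X: cost 11 + 9 + 6 = 26 ≤ 30, payoff 11 + 5 + 12 = 28.
Best is Q, H, and X with total payoff 33.

33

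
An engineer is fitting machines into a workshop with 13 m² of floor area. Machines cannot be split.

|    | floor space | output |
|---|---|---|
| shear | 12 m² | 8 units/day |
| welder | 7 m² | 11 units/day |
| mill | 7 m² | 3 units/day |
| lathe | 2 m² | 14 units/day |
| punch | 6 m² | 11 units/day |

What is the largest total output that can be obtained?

Take lathe and punch: floor space 2 + 6 = 8 ≤ 13, output 14 + 11 = 25.
No feasible combination exceeds this.

25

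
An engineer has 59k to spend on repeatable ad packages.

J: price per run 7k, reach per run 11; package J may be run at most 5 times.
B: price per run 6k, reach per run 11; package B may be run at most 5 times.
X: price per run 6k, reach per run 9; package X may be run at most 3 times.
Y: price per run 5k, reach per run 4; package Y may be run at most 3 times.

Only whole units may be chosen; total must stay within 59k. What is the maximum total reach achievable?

99

This is a bounded integer knapsack.
B has the best ratio (11/6); taking only B gives at most 5×11 = 55 (stopped by the supply cap of 5).
Mixing does better — 4×J and 5×B: price 58 ≤ 59, reach 4·11 + 5·11 = 99.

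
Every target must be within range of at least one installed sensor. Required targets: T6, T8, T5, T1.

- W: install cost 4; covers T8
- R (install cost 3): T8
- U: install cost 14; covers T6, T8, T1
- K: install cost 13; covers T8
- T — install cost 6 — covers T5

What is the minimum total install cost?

20

Choose U and T: together they cover T6, T8, T5, T1 — every target.
Total install cost: 14 + 6 = 20.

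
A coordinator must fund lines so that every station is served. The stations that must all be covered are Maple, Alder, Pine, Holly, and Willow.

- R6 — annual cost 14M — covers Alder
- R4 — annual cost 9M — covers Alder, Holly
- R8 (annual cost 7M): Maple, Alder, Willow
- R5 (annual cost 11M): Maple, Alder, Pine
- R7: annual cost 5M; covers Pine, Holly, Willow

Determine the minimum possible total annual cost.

This is an integer covering problem.
Choose R8 and R7: together they cover Maple, Alder, Pine, Holly, Willow — every station.
Total annual cost: 7 + 5 = 12.

12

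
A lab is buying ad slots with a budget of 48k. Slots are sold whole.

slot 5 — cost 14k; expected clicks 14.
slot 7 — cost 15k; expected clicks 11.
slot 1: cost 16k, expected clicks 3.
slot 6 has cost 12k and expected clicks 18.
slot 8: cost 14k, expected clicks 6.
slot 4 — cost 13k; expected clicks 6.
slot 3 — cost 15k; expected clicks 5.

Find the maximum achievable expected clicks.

Allowing fractional choices, the relaxed optimum would be about 46.2, but ad slots are indivisible.
slot 5 + slot 6 + slot 4: cost 14 + 12 + 13 = 39 ≤ 48, expected clicks 14 + 18 + 6 = 38.
slot 5 + slot 7 + slot 6: cost 14 + 15 + 12 = 41 ≤ 48, expected clicks 14 + 11 + 18 = 43.
Best is slot 5, slot 7, and slot 6 with total expected clicks 43.

43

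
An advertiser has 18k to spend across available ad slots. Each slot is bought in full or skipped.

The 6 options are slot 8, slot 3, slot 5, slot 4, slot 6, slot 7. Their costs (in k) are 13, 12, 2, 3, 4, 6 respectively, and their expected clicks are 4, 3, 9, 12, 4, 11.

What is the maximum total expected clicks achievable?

36

Treat it as a binary knapsack problem.
Allowing fractional choices, the relaxed optimum would be about 36.9, but ad slots are indivisible.
slot 5 + slot 4 + slot 7: cost 2 + 3 + 6 = 11 ≤ 18, expected clicks 9 + 12 + 11 = 32.
slot 5 + slot 4 + slot 6 + slot 7: cost 2 + 3 + 4 + 6 = 15 ≤ 18, expected clicks 9 + 12 + 4 + 11 = 36.
Best is slot 5, slot 4, slot 6, and slot 7 with total expected clicks 36.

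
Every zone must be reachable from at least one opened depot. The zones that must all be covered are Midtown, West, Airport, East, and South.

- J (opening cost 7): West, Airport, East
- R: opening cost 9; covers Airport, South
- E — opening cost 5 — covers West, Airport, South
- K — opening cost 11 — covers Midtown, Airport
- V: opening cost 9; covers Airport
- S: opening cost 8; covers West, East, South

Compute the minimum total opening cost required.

19

The greedy cost-per-new-zone heuristic would pick E, J, and K for 23, but a cheaper cover exists.
Choose K and S: together they cover Midtown, West, Airport, East, South — every zone.
Total opening cost: 11 + 8 = 19.
No cover costs less than 19.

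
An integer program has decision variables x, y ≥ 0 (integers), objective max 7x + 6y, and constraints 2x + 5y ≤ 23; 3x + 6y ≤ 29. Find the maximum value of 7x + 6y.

63

The continuous relaxation peaks at (9.67, 0) with value 67.67; rounding to a feasible lattice point costs some objective.
(x,y)=(9,0): 2·9+5·0=18≤23, 3·9+6·0=27≤29, objective 63.
(x,y)=(8,0): 2·8+5·0=16≤23, 3·8+6·0=24≤29, objective 56.
No feasible integer point exceeds 63.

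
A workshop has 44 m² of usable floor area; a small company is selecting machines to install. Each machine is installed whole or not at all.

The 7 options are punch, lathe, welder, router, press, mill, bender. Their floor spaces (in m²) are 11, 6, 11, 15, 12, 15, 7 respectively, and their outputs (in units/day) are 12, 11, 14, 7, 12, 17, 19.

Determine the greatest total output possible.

62

Treat it as a binary knapsack problem.
Allowing fractional choices, the relaxed optimum would be about 66.5, but machines are indivisible.
punch + welder + mill + bender: floor space 11 + 11 + 15 + 7 = 44 ≤ 44, output 12 + 14 + 17 + 19 = 62.
punch + lathe + mill + bender: floor space 11 + 6 + 15 + 7 = 39 ≤ 44, output 12 + 11 + 17 + 19 = 59.
lathe + welder + mill + bender: floor space 6 + 11 + 15 + 7 = 39 ≤ 44, output 11 + 14 + 17 + 19 = 61.
Best is punch, welder, mill, and bender with total output 62.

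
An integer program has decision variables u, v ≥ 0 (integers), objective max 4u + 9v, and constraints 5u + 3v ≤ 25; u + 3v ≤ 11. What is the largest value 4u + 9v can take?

35

The continuous relaxation peaks at (3.5, 2.5) with value 36.50; rounding to a feasible lattice point costs some objective.
(u,v)=(2,3): 5·2+3·3=19≤25, 1·2+3·3=11≤11, objective 35.
(u,v)=(1,3): 5·1+3·3=14≤25, 1·1+3·3=10≤11, objective 31.
(u,v)=(3,2): 5·3+3·2=21≤25, 1·3+3·2=9≤11, objective 30.
(u,v)=(2,2): 5·2+3·2=16≤25, 1·2+3·2=8≤11, objective 26.
Maximum is 35 at (u,v)=(2,3).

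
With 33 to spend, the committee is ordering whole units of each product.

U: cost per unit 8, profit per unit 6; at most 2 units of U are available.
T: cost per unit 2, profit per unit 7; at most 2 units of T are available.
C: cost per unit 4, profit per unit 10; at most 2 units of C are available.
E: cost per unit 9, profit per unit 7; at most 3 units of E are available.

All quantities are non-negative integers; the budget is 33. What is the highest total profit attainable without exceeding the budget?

48

This is a bounded integer knapsack.
Take 2×T, 2×C, and 2×E: cost 30 ≤ 33, profit 2·7 + 2·10 + 2·7 = 48.
T has the best ratio (7/2) and is taken to its limit of 2; remaining capacity is filled optimally with the others.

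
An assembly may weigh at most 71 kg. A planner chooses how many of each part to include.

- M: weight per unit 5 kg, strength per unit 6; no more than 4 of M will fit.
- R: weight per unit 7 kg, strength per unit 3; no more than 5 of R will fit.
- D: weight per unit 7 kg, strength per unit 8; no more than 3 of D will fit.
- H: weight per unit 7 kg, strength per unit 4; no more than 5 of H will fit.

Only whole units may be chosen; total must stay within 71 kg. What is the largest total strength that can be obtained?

4×M, 3×D, and 4×H: weight 69 ≤ 71, strength 4·6 + 3·8 + 4·4 = 64.
4×M, 1×R, 3×D, and 3×H: weight 69 ≤ 71, strength 4·6 + 1·3 + 3·8 + 3·4 = 63.
Best is 64.

64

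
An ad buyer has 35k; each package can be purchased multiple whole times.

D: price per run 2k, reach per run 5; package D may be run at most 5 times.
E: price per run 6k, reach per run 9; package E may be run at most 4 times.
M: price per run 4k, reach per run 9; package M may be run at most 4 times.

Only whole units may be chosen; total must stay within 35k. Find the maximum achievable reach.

5×D, 1×E, and 4×M: price 32 ≤ 35, reach 5·5 + 1·9 + 4·9 = 70.
5×D, 2×E, and 3×M: price 34 ≤ 35, reach 5·5 + 2·9 + 3·9 = 70.
Best is 70.

70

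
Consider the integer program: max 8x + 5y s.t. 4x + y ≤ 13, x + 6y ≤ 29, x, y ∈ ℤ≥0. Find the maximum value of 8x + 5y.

36

The continuous relaxation peaks at (2.13, 4.48) with value 39.43; rounding to a feasible lattice point costs some objective.
(x,y)=(2,4): 4·2+1·4=12≤13, 1·2+6·4=26≤29, objective 36.
(x,y)=(2,3): 4·2+1·3=11≤13, 1·2+6·3=20≤29, objective 31.
(x,y)=(1,4): 4·1+1·4=8≤13, 1·1+6·4=25≤29, objective 28.
(x,y)=(1,3): 4·1+1·3=7≤13, 1·1+6·3=19≤29, objective 23.
The best lattice point is (2,4), giving 36.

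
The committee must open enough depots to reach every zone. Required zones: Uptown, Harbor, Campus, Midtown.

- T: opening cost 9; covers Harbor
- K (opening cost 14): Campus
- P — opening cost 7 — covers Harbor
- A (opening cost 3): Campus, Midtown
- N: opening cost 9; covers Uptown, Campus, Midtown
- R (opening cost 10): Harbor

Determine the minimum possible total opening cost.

The greedy cost-per-new-zone heuristic would pick A, P, and N for 19, but a cheaper cover exists.
Choose P and N: together they cover Uptown, Harbor, Campus, Midtown — every zone.
Total opening cost: 7 + 9 = 16.
No cover costs less than 16.

16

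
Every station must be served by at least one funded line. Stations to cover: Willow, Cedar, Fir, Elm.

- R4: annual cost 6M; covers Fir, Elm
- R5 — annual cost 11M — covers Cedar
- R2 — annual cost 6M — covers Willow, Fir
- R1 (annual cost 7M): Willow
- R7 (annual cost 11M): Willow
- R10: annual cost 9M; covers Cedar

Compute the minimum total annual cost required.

Choose R4, R2, and R10: together they cover Willow, Cedar, Fir, Elm — every station.
Total annual cost: 6 + 6 + 9 = 21.
No cover costs less than 21.

21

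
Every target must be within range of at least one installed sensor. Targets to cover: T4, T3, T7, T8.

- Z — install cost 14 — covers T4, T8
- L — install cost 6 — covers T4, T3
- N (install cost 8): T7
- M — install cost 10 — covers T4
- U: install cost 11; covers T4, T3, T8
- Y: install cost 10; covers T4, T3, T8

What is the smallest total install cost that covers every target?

18

The greedy cost-per-new-target heuristic would pick L, N, and Y for 24, but a cheaper cover exists.
Choose N and Y: together they cover T4, T3, T7, T8 — every target.
Total install cost: 8 + 10 = 18.
No cover costs less than 18.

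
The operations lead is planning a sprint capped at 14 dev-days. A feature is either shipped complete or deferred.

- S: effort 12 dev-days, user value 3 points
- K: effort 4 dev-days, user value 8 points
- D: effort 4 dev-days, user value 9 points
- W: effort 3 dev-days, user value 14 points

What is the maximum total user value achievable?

31

This is a 0-1 knapsack instance.
Allowing fractional choices, the relaxed optimum would be about 31.8, but features are indivisible.
D + W: effort 4 + 3 = 7 ≤ 14, user value 9 + 14 = 23.
K + D + W: effort 4 + 4 + 3 = 11 ≤ 14, user value 8 + 9 + 14 = 31.
K + W: effort 4 + 3 = 7 ≤ 14, user value 8 + 14 = 22.
Best is K, D, and W with total user value 31.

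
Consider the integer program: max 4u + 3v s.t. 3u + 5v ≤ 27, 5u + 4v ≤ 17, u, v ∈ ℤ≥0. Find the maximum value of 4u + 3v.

13

(u,v)=(1,3) is feasible, giving 13.
(u,v)=(0,4) is feasible, giving 12.
No feasible integer point exceeds 13.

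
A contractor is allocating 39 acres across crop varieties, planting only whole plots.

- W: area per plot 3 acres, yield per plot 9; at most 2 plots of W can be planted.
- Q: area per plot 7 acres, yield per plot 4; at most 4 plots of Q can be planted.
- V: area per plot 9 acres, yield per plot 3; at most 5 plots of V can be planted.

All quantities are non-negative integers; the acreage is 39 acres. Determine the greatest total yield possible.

34

W has the best ratio (9/3); taking only W gives at most 2×9 = 18 (stopped by the supply cap of 2).
Mixing does better — 2×W and 4×Q: area 34 ≤ 39, yield 2·9 + 4·4 = 34.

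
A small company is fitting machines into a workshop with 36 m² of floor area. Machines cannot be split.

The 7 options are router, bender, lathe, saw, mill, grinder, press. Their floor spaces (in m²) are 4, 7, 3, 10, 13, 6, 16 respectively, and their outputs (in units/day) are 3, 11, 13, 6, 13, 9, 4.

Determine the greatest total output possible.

Take router, bender, lathe, mill, and grinder: floor space 4 + 7 + 3 + 13 + 6 = 33 ≤ 36, output 3 + 11 + 13 + 13 + 9 = 49.
No other feasible combination does better.

49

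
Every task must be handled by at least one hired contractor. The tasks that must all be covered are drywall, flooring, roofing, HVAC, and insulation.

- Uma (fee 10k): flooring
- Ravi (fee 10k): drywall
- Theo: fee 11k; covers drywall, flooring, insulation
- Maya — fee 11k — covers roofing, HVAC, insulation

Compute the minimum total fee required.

Choose Theo and Maya: together they cover drywall, flooring, roofing, HVAC, insulation — every task.
Total fee: 11 + 11 = 22.
No cover costs less than 22.

22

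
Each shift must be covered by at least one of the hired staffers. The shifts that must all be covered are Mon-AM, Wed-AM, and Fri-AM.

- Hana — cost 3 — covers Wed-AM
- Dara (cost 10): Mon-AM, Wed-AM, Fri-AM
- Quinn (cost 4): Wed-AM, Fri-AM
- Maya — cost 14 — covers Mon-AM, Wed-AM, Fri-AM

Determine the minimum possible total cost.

10

The greedy cost-per-new-shift heuristic would pick Quinn and Dara for 14, but a cheaper cover exists.
Dara alone covers Mon-AM, Wed-AM, Fri-AM — every shift.
Total cost: 10.
No cover costs less than 10.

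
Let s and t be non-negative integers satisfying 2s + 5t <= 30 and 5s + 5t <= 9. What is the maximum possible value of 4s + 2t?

(s,t)=(1,0): 2·1+5·0=2≤30, 5·1+5·0=5≤9, objective 4.
(s,t)=(0,1): 2·0+5·1=5≤30, 5·0+5·1=5≤9, objective 2.
(s,t)=(0,0): 2·0+5·0=0≤30, 5·0+5·0=0≤9, objective 0.
No feasible integer point exceeds 4.

4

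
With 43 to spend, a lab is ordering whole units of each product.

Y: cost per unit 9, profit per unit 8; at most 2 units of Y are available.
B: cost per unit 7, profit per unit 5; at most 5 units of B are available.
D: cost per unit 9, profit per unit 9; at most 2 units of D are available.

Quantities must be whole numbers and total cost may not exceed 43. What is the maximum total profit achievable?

2×Y, 1×B, and 2×D: cost 43 ≤ 43, profit 2·8 + 1·5 + 2·9 = 39.
1×Y, 2×B, and 2×D: cost 41 ≤ 43, profit 1·8 + 2·5 + 2·9 = 36.
Best is 39.

39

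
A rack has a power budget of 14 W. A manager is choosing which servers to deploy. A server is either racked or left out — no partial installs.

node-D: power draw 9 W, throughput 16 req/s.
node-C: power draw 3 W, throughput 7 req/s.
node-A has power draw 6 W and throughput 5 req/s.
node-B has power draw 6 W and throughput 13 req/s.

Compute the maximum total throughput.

node-D + node-C: power draw 9 + 3 = 12 ≤ 14, throughput 16 + 7 = 23.
node-C + node-B: power draw 3 + 6 = 9 ≤ 14, throughput 7 + 13 = 20.
node-A + node-B: power draw 6 + 6 = 12 ≤ 14, throughput 5 + 13 = 18.
Best is node-D and node-C with total throughput 23.

23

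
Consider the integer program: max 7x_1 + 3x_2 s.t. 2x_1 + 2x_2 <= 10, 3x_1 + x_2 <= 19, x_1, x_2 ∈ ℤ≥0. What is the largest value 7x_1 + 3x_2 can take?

35

(x_1,x_2)=(5,0) is feasible, giving 35.
(x_1,x_2)=(4,1) is feasible, giving 31.
(x_1,x_2)=(4,0) is feasible, giving 28.
The best lattice point is (5,0), giving 35.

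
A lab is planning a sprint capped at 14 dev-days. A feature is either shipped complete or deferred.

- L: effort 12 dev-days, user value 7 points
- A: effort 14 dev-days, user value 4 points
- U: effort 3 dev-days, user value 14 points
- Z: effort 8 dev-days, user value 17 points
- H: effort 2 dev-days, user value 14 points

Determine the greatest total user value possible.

Take U, Z, and H: effort 3 + 8 + 2 = 13 ≤ 14, user value 14 + 17 + 14 = 45.
No other feasible combination does better.

45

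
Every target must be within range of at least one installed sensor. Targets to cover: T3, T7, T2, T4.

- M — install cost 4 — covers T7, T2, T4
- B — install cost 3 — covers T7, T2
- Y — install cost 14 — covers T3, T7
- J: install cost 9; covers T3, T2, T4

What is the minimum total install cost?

Choose B and J: together they cover T3, T7, T2, T4 — every target.
Total install cost: 3 + 9 = 12.

12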